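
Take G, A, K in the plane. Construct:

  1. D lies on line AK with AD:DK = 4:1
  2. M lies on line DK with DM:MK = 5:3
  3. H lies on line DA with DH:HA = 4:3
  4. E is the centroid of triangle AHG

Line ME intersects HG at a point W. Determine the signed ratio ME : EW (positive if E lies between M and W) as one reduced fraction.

Choose coordinates G = (0, 0), A = (1, 0), K = (0, 1).
1. D lies on line AK with AD:DK = 4:1 ⇒ D = (1/5, 4/5)
2. M lies on line DK with DM:MK = 5:3 ⇒ M = (3/40, 37/40)
3. H lies on line DA with DH:HA = 4:3 ⇒ H = (23/35, 12/35)
4. E is the centroid of triangle AHG ⇒ E = (58/105, 4/35)
line ME meets HG at W = (9706/20475, 1688/6825)
E = M + t·(W−M) with t = 195/163, so ME:EW = 195/163:-32/163

ME:EW = -195/32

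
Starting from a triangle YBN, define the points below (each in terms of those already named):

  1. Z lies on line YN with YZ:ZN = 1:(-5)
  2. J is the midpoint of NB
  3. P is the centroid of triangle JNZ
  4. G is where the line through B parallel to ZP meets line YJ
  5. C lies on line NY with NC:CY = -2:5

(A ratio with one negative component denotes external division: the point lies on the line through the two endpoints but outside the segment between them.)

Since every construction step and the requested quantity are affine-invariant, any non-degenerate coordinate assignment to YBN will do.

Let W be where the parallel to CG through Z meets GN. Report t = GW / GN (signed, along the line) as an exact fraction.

Assign Y = (0, 0), B = (1, 0), N = (0, 1) — the answer is frame-independent, so this choice is without loss of generality.
1. Z lies on line YN with YZ:ZN = 1:(-5) ⇒ Z = (0, -1/4)
2. J is the midpoint of NB ⇒ J = (1/2, 1/2)
3. P is the centroid of triangle JNZ ⇒ P = (1/6, 5/12)
4. G is where the line through B parallel to ZP meets line YJ ⇒ G = (4/3, 4/3)
5. C lies on line NY with NC:CY = -2:5 ⇒ C = (0, 5/3)
through Z parallel to CG: direction (4/3, -1/3); meets GN at W = (-5/2, 3/8)
W = G + t·(N−G) with t = 23/8

t = 23/8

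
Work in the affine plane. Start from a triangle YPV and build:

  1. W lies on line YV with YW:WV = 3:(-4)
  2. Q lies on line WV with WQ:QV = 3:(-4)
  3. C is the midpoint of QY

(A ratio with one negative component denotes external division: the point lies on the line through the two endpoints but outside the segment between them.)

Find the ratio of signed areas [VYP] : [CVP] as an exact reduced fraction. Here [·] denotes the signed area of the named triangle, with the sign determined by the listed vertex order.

[VYP]:[CVP] = -2/17

Set Y = (0, 0), P = (1, 0), V = (0, 1); any affine frame gives the same invariant.
1. W lies on line YV with YW:WV = 3:(-4) ⇒ W = (0, -3)
2. Q lies on line WV with WQ:QV = 3:(-4) ⇒ Q = (0, -15)
3. C is the midpoint of QY ⇒ C = (0, -15/2)
2·[VYP] = 1, 2·[CVP] = -17/2
[VYP]:[CVP] = 1:-17/2 = -2/17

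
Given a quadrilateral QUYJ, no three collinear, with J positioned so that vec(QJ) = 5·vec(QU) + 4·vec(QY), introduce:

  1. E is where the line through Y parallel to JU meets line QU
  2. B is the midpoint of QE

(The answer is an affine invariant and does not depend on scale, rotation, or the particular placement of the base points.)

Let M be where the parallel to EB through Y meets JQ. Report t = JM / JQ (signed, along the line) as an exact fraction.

t = 3/4

Assign Q = (0, 0), U = (1, 0), Y = (0, 1), J = (5, 4) — the answer is frame-independent, so this choice is without loss of generality.
1. E is where the line through Y parallel to JU meets line QU ⇒ E = (-1, 0)
2. B is the midpoint of QE ⇒ B = (-1/2, 0)
through Y parallel to EB: direction (1/2, 0); meets JQ at M = (5/4, 1)
M = J + t·(Q−J) with t = 3/4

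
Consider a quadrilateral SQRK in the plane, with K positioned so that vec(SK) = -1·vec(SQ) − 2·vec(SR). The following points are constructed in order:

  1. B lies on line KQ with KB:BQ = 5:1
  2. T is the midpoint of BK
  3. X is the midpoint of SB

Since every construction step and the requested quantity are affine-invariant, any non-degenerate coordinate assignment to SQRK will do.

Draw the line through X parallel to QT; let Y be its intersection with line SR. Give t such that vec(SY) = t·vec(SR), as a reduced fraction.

Set S = (0, 0), Q = (1, 0), R = (0, 1), K = (-1, -2); any affine frame gives the same invariant.
1. B lies on line KQ with KB:BQ = 5:1 ⇒ B = (2/3, -1/3)
2. T is the midpoint of BK ⇒ T = (-1/6, -7/6)
3. X is the midpoint of SB ⇒ X = (1/3, -1/6)
through X parallel to QT: direction (-7/6, -7/6); meets SR at Y = (0, -1/2)
Y = S + t·(R−S) with t = -1/2

t = -1/2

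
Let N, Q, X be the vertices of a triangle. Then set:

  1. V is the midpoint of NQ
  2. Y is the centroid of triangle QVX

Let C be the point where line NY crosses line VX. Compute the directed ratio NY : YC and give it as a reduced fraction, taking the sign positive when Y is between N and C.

NY:YC = -4

Assign N = (0, 0), Q = (1, 0), X = (0, 1) — the answer is frame-independent, so this choice is without loss of generality.
1. V is the midpoint of NQ ⇒ V = (1/2, 0)
2. Y is the centroid of triangle QVX ⇒ Y = (1/2, 1/3)
line NY meets VX at C = (3/8, 1/4)
Y = N + t·(C−N) with t = 4/3, so NY:YC = 4/3:-1/3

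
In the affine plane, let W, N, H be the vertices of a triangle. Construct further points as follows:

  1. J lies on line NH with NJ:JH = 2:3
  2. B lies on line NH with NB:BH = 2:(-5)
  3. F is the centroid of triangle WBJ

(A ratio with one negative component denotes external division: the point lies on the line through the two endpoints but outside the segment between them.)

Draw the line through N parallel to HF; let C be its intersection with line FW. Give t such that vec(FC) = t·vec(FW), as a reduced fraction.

t = -15/34

Set W = (0, 0), N = (1, 0), H = (0, 1); any affine frame gives the same invariant.
1. J lies on line NH with NJ:JH = 2:3 ⇒ J = (3/5, 2/5)
2. B lies on line NH with NB:BH = 2:(-5) ⇒ B = (5/3, -2/3)
3. F is the centroid of triangle WBJ ⇒ F = (34/45, -4/45)
through N parallel to HF: direction (34/45, -49/45); meets FW at C = (49/45, -98/765)
C = F + t·(W−F) with t = -15/34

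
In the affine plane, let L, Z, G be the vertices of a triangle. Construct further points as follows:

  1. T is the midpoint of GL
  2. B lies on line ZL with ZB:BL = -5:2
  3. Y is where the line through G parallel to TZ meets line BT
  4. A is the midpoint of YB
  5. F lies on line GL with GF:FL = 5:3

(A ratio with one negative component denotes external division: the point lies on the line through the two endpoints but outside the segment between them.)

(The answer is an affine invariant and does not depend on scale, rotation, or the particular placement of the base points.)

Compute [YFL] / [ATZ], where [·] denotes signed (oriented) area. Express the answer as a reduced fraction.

[YFL]:[ATZ] = -9/10

Choose coordinates L = (0, 0), Z = (1, 0), G = (0, 1).
1. T is the midpoint of GL ⇒ T = (0, 1/2)
2. B lies on line ZL with ZB:BL = -5:2 ⇒ B = (-2/3, 0)
3. Y is where the line through G parallel to TZ meets line BT ⇒ Y = (2/5, 4/5)
4. A is the midpoint of YB ⇒ A = (-2/15, 2/5)
5. F lies on line GL with GF:FL = 5:3 ⇒ F = (0, 3/8)
2·[YFL] = 3/20, 2·[ATZ] = -1/6
[YFL]:[ATZ] = 3/20:-1/6 = -9/10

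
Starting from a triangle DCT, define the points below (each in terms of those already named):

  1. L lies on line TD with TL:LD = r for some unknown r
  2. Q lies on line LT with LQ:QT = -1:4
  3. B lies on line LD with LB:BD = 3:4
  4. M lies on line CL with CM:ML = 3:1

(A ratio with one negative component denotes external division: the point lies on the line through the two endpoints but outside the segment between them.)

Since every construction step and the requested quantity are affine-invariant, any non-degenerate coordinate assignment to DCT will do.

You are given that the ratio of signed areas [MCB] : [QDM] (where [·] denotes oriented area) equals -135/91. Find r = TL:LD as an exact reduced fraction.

r = 2/5

Set D = (0, 0), C = (1, 0), T = (0, 1); any affine frame gives the same invariant.
1. With TL:LD = r, write λ = r/(r+1) so L = T + λ·(D−T); L is affine-linear in λ
2. Q lies on line LT with LQ:QT = -1:4 ⇒ Q is an affine combination of earlier points and hence also affine-linear in λ
3. B lies on line LD with LB:BD = 3:4 ⇒ B is an affine combination of earlier points and hence also affine-linear in λ
4. M lies on line CL with CM:ML = 3:1 ⇒ M is an affine combination of earlier points and hence also affine-linear in λ
Every point depending on L is an affine combination of L and λ-independent points, so each such coordinate is linear in λ; the λ² term in each signed area is a multiple of (D−T)×(D−T) = 0, so 2·[MCB] and 2·[QDM] are each linear in λ. Evaluating at λ=0 and λ=1:
  2·[MCB] = 9/28·λ − 9/28,   2·[QDM] = -1/3·λ + 1/4
So [MCB]:[QDM] = (9/28·λ − 9/28) / (-1/3·λ + 1/4). Setting this equal to -135/91:
  9/28·λ − 9/28 = -135/91·(-1/3·λ + 1/4)  ⇒  λ = 2/7
Then r = λ/(1−λ) = (2/7)/(5/7) = 2/5. Check: with r = 2/5, L = (0, 5/7) and [MCB]:[QDM] = -135/91 as required.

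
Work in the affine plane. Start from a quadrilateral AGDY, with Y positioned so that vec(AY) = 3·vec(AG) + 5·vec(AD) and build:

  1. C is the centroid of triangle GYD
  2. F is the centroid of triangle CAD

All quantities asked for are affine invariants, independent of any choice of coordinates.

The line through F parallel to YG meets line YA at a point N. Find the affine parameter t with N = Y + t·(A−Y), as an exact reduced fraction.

t = 43/45

Set A = (0, 0), G = (1, 0), D = (0, 1), Y = (3, 5); any affine frame gives the same invariant.
1. C is the centroid of triangle GYD ⇒ C = (4/3, 2)
2. F is the centroid of triangle CAD ⇒ F = (4/9, 1)
through F parallel to YG: direction (-2, -5); meets YA at N = (2/15, 2/9)
N = Y + t·(A−Y) with t = 43/45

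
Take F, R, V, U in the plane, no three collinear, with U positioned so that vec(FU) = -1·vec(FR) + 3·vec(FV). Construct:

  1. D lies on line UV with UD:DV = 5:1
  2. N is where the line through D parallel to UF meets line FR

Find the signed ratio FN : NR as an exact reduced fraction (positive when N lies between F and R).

Assign F = (0, 0), R = (1, 0), V = (0, 1), U = (-1, 3) — the answer is frame-independent, so this choice is without loss of generality.
1. D lies on line UV with UD:DV = 5:1 ⇒ D = (-1/6, 4/3)
2. N is where the line through D parallel to UF meets line FR ⇒ N = (5/18, 0)
N = F + t·(R−F) with t = 5/18, so FN:NR = t:(1−t) = 5/18:13/18

FN:NR = 5/13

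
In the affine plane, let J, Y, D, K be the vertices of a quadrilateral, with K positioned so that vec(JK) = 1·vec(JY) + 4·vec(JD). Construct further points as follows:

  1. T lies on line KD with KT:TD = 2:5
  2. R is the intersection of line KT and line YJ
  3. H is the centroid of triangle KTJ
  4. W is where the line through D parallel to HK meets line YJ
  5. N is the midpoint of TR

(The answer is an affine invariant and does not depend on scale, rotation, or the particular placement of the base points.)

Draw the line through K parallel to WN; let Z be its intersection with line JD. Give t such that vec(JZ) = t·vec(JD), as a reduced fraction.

t = 178/325

Choose coordinates J = (0, 0), Y = (1, 0), D = (0, 1), K = (1, 4).
1. T lies on line KD with KT:TD = 2:5 ⇒ T = (5/7, 22/7)
2. R is the intersection of line KT and line YJ ⇒ R = (-1/3, 0)
3. H is the centroid of triangle KTJ ⇒ H = (4/7, 50/21)
4. W is where the line through D parallel to HK meets line YJ ⇒ W = (-9/34, 0)
5. N is the midpoint of TR ⇒ N = (4/21, 11/7)
through K parallel to WN: direction (325/714, 11/7); meets JD at Z = (0, 178/325)
Z = J + t·(D−J) with t = 178/325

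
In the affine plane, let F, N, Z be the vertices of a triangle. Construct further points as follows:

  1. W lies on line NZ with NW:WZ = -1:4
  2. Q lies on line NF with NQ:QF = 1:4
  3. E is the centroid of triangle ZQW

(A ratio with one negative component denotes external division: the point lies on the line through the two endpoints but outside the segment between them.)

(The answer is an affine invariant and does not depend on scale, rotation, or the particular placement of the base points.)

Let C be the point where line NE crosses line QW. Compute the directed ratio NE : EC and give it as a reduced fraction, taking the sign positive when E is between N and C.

Work in coordinates with F = (0, 0), N = (1, 0), Z = (0, 1).
1. W lies on line NZ with NW:WZ = -1:4 ⇒ W = (4/3, -1/3)
2. Q lies on line NF with NQ:QF = 1:4 ⇒ Q = (4/5, 0)
3. E is the centroid of triangle ZQW ⇒ E = (32/45, 2/9)
line NE meets QW at C = (28/15, -2/3)
E = N + t·(C−N) with t = -1/3, so NE:EC = -1/3:4/3

NE:EC = -1/4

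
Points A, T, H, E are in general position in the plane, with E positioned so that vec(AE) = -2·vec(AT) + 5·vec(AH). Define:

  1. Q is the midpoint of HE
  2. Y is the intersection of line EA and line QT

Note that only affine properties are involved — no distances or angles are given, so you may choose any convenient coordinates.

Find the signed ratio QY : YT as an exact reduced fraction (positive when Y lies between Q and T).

QY:YT = -1/5

Set A = (0, 0), T = (1, 0), H = (0, 1), E = (-2, 5); any affine frame gives the same invariant.
1. Q is the midpoint of HE ⇒ Q = (-1, 3)
2. Y is the intersection of line EA and line QT ⇒ Y = (-3/2, 15/4)
Y = Q + t·(T−Q) with t = -1/4, so QY:YT = t:(1−t) = -1/4:5/4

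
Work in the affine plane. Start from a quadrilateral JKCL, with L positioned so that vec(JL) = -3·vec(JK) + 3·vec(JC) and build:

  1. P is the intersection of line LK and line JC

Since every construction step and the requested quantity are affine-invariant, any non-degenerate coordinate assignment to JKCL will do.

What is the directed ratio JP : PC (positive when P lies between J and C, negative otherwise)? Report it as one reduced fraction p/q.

JP:PC = 3

Assign J = (0, 0), K = (1, 0), C = (0, 1), L = (-3, 3) — the answer is frame-independent, so this choice is without loss of generality.
1. P is the intersection of line LK and line JC ⇒ P = (0, 3/4)
P = J + t·(C−J) with t = 3/4, so JP:PC = t:(1−t) = 3/4:1/4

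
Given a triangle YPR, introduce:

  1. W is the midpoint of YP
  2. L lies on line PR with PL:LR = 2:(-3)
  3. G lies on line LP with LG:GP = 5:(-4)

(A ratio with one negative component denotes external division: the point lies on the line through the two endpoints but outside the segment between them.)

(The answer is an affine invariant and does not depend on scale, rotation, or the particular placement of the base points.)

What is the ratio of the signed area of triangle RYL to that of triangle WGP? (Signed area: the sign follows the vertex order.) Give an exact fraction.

[RYL]:[WGP] = -3/4

Choose coordinates Y = (0, 0), P = (1, 0), R = (0, 1).
1. W is the midpoint of YP ⇒ W = (1/2, 0)
2. L lies on line PR with PL:LR = 2:(-3) ⇒ L = (3, -2)
3. G lies on line LP with LG:GP = 5:(-4) ⇒ G = (-7, 8)
2·[RYL] = 3, 2·[WGP] = -4
[RYL]:[WGP] = 3:-4 = -3/4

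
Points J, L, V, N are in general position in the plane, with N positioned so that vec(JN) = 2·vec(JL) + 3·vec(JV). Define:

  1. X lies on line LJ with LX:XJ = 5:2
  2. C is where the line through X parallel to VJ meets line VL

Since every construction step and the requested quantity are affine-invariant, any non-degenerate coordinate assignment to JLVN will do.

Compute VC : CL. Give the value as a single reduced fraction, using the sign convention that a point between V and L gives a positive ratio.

VC:CL = 2/5

Work in coordinates with J = (0, 0), L = (1, 0), V = (0, 1), N = (2, 3).
1. X lies on line LJ with LX:XJ = 5:2 ⇒ X = (2/7, 0)
2. C is where the line through X parallel to VJ meets line VL ⇒ C = (2/7, 5/7)
C = V + t·(L−V) with t = 2/7, so VC:CL = t:(1−t) = 2/7:5/7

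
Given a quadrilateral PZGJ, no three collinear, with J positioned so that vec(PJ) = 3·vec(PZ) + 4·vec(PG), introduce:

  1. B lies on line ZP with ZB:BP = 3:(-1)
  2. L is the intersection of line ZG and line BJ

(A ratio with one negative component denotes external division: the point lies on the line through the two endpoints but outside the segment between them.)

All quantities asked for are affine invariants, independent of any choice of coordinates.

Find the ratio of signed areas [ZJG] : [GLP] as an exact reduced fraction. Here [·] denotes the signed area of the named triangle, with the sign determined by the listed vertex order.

Assign P = (0, 0), Z = (1, 0), G = (0, 1), J = (3, 4) — the answer is frame-independent, so this choice is without loss of generality.
1. B lies on line ZP with ZB:BP = 3:(-1) ⇒ B = (-1/2, 0)
2. L is the intersection of line ZG and line BJ ⇒ L = (1/5, 4/5)
2·[ZJG] = 6, 2·[GLP] = -1/5
[ZJG]:[GLP] = 6:-1/5 = -30

[ZJG]:[GLP] = -30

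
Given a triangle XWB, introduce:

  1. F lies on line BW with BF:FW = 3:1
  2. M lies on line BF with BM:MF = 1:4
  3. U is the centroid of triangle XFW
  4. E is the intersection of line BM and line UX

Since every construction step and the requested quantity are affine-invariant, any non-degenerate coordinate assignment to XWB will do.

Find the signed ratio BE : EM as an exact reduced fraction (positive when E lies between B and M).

BE:EM = -35/29

Work in coordinates with X = (0, 0), W = (1, 0), B = (0, 1).
1. F lies on line BW with BF:FW = 3:1 ⇒ F = (3/4, 1/4)
2. M lies on line BF with BM:MF = 1:4 ⇒ M = (3/20, 17/20)
3. U is the centroid of triangle XFW ⇒ U = (7/12, 1/12)
4. E is the intersection of line BM and line UX ⇒ E = (7/8, 1/8)
E = B + t·(M−B) with t = 35/6, so BE:EM = t:(1−t) = 35/6:-29/6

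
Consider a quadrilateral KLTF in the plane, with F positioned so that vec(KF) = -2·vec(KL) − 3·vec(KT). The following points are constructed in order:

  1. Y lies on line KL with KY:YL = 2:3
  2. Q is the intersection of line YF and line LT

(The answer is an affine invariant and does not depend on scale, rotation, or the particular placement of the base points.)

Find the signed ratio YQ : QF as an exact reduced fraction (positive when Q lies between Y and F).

YQ:QF = -1/10

Assign K = (0, 0), L = (1, 0), T = (0, 1), F = (-2, -3) — the answer is frame-independent, so this choice is without loss of generality.
1. Y lies on line KL with KY:YL = 2:3 ⇒ Y = (2/5, 0)
2. Q is the intersection of line YF and line LT ⇒ Q = (2/3, 1/3)
Q = Y + t·(F−Y) with t = -1/9, so YQ:QF = t:(1−t) = -1/9:10/9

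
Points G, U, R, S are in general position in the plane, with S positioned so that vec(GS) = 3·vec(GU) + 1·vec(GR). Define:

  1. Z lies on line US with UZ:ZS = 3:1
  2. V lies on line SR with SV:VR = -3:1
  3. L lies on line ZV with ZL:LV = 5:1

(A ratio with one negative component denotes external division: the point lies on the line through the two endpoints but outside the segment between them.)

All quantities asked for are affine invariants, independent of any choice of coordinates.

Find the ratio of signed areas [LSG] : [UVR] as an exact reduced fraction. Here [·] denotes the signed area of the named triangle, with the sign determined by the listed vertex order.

[LSG]:[UVR] = 89/36

Work in coordinates with G = (0, 0), U = (1, 0), R = (0, 1), S = (3, 1).
1. Z lies on line US with UZ:ZS = 3:1 ⇒ Z = (5/2, 3/4)
2. V lies on line SR with SV:VR = -3:1 ⇒ V = (-3/2, 1)
3. L lies on line ZV with ZL:LV = 5:1 ⇒ L = (-5/6, 23/24)
2·[LSG] = -89/24, 2·[UVR] = -3/2
[LSG]:[UVR] = -89/24:-3/2 = 89/36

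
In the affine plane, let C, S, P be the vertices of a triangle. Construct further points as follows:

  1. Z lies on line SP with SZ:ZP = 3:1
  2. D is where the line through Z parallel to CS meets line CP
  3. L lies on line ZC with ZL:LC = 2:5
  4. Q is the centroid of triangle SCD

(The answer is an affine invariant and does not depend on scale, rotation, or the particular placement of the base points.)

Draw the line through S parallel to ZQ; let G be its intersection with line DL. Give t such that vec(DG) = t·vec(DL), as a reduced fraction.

Work in coordinates with C = (0, 0), S = (1, 0), P = (0, 1).
1. Z lies on line SP with SZ:ZP = 3:1 ⇒ Z = (1/4, 3/4)
2. D is where the line through Z parallel to CS meets line CP ⇒ D = (0, 3/4)
3. L lies on line ZC with ZL:LC = 2:5 ⇒ L = (5/28, 15/28)
4. Q is the centroid of triangle SCD ⇒ Q = (1/3, 1/4)
through S parallel to ZQ: direction (1/12, -1/2); meets DL at G = (35/32, -9/16)
G = D + t·(L−D) with t = 49/8

t = 49/8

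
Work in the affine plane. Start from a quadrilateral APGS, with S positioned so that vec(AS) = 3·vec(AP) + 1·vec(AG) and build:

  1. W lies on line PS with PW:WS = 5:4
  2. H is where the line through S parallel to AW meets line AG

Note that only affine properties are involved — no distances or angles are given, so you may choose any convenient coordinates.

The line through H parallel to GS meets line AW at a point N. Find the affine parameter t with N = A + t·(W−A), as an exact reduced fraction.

Choose coordinates A = (0, 0), P = (1, 0), G = (0, 1), S = (3, 1).
1. W lies on line PS with PW:WS = 5:4 ⇒ W = (19/9, 5/9)
2. H is where the line through S parallel to AW meets line AG ⇒ H = (0, 4/19)
through H parallel to GS: direction (3, 0); meets AW at N = (4/5, 4/19)
N = A + t·(W−A) with t = 36/95

t = 36/95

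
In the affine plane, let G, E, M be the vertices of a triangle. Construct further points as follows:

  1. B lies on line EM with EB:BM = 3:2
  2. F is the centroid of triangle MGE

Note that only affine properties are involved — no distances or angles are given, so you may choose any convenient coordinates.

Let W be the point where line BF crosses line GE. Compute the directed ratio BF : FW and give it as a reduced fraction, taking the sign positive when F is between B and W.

Set G = (0, 0), E = (1, 0), M = (0, 1); any affine frame gives the same invariant.
1. B lies on line EM with EB:BM = 3:2 ⇒ B = (2/5, 3/5)
2. F is the centroid of triangle MGE ⇒ F = (1/3, 1/3)
line BF meets GE at W = (1/4, 0)
F = B + t·(W−B) with t = 4/9, so BF:FW = 4/9:5/9

BF:FW = 4/5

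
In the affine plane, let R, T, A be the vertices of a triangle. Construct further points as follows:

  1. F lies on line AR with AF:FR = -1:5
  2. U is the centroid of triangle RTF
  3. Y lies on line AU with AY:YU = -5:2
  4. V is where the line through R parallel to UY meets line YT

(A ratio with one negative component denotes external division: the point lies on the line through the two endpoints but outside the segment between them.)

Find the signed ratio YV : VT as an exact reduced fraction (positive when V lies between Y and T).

YV:VT = -4/7

Choose coordinates R = (0, 0), T = (1, 0), A = (0, 1).
1. F lies on line AR with AF:FR = -1:5 ⇒ F = (0, 5/4)
2. U is the centroid of triangle RTF ⇒ U = (1/3, 5/12)
3. Y lies on line AU with AY:YU = -5:2 ⇒ Y = (5/9, 1/36)
4. V is where the line through R parallel to UY meets line YT ⇒ V = (-1/27, 7/108)
V = Y + t·(T−Y) with t = -4/3, so YV:VT = t:(1−t) = -4/3:7/3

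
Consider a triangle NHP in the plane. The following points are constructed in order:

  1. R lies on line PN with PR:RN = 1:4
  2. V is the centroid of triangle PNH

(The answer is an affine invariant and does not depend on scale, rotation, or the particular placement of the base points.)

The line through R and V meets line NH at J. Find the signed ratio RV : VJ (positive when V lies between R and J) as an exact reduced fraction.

RV:VJ = 7/5

Set N = (0, 0), H = (1, 0), P = (0, 1); any affine frame gives the same invariant.
1. R lies on line PN with PR:RN = 1:4 ⇒ R = (0, 4/5)
2. V is the centroid of triangle PNH ⇒ V = (1/3, 1/3)
line RV meets NH at J = (4/7, 0)
V = R + t·(J−R) with t = 7/12, so RV:VJ = 7/12:5/12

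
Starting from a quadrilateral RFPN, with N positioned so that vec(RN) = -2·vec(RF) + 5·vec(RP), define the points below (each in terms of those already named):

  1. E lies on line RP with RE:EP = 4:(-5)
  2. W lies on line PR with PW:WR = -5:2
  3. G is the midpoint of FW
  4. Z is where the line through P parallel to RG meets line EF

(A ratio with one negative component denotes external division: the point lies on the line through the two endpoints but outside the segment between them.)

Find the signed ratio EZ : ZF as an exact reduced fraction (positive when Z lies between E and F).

Assign R = (0, 0), F = (1, 0), P = (0, 1), N = (-2, 5) — the answer is frame-independent, so this choice is without loss of generality.
1. E lies on line RP with RE:EP = 4:(-5) ⇒ E = (0, -4)
2. W lies on line PR with PW:WR = -5:2 ⇒ W = (0, -2/3)
3. G is the midpoint of FW ⇒ G = (1/2, -1/3)
4. Z is where the line through P parallel to RG meets line EF ⇒ Z = (15/14, 2/7)
Z = E + t·(F−E) with t = 15/14, so EZ:ZF = t:(1−t) = 15/14:-1/14

EZ:ZF = -15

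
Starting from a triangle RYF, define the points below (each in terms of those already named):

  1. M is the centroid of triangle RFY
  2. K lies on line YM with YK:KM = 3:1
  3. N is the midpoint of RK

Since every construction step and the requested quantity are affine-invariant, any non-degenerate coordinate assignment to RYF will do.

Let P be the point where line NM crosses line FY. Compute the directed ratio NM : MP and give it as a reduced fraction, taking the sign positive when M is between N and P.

NM:MP = 7/8

Set R = (0, 0), Y = (1, 0), F = (0, 1); any affine frame gives the same invariant.
1. M is the centroid of triangle RFY ⇒ M = (1/3, 1/3)
2. K lies on line YM with YK:KM = 3:1 ⇒ K = (1/2, 1/4)
3. N is the midpoint of RK ⇒ N = (1/4, 1/8)
line NM meets FY at P = (3/7, 4/7)
M = N + t·(P−N) with t = 7/15, so NM:MP = 7/15:8/15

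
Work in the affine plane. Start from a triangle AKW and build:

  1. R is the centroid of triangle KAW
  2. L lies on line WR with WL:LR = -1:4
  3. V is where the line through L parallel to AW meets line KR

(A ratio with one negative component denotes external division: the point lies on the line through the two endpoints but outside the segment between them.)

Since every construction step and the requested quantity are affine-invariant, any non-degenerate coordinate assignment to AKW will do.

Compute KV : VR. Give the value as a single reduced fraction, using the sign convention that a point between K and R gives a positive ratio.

KV:VR = -5/2

Set A = (0, 0), K = (1, 0), W = (0, 1); any affine frame gives the same invariant.
1. R is the centroid of triangle KAW ⇒ R = (1/3, 1/3)
2. L lies on line WR with WL:LR = -1:4 ⇒ L = (-1/9, 11/9)
3. V is where the line through L parallel to AW meets line KR ⇒ V = (-1/9, 5/9)
V = K + t·(R−K) with t = 5/3, so KV:VR = t:(1−t) = 5/3:-2/3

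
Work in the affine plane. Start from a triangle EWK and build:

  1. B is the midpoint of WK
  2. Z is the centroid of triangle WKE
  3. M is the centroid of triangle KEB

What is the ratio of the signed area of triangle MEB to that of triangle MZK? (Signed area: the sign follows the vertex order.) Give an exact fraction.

[MEB]:[MZK] = 3

Choose coordinates E = (0, 0), W = (1, 0), K = (0, 1).
1. B is the midpoint of WK ⇒ B = (1/2, 1/2)
2. Z is the centroid of triangle WKE ⇒ Z = (1/3, 1/3)
3. M is the centroid of triangle KEB ⇒ M = (1/6, 1/2)
2·[MEB] = 1/6, 2·[MZK] = 1/18
[MEB]:[MZK] = 1/6:1/18 = 3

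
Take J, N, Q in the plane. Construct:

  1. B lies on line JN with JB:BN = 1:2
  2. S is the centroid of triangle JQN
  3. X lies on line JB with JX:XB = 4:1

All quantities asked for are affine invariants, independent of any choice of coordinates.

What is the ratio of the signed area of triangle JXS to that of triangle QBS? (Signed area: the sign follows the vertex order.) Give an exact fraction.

[JXS]:[QBS] = 4/5

Choose coordinates J = (0, 0), N = (1, 0), Q = (0, 1).
1. B lies on line JN with JB:BN = 1:2 ⇒ B = (1/3, 0)
2. S is the centroid of triangle JQN ⇒ S = (1/3, 1/3)
3. X lies on line JB with JX:XB = 4:1 ⇒ X = (4/15, 0)
2·[JXS] = 4/45, 2·[QBS] = 1/9
[JXS]:[QBS] = 4/45:1/9 = 4/5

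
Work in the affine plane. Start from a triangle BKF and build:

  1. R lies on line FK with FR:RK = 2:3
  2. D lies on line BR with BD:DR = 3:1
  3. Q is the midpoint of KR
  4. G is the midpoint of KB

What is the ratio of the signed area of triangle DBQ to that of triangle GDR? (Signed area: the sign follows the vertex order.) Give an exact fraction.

[DBQ]:[GDR] = -3

Work in coordinates with B = (0, 0), K = (1, 0), F = (0, 1).
1. R lies on line FK with FR:RK = 2:3 ⇒ R = (2/5, 3/5)
2. D lies on line BR with BD:DR = 3:1 ⇒ D = (3/10, 9/20)
3. Q is the midpoint of KR ⇒ Q = (7/10, 3/10)
4. G is the midpoint of KB ⇒ G = (1/2, 0)
2·[DBQ] = 9/40, 2·[GDR] = -3/40
[DBQ]:[GDR] = 9/40:-3/40 = -3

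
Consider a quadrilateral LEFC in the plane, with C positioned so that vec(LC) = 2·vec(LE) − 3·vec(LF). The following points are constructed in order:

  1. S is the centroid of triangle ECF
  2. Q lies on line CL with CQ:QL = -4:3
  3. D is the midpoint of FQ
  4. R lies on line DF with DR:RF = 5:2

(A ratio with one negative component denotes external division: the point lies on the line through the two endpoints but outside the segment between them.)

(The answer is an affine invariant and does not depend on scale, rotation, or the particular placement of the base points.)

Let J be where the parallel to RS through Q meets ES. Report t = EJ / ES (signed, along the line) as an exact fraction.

t = 31/13

Assign L = (0, 0), E = (1, 0), F = (0, 1), C = (2, -3) — the answer is frame-independent, so this choice is without loss of generality.
1. S is the centroid of triangle ECF ⇒ S = (1, -2/3)
2. Q lies on line CL with CQ:QL = -4:3 ⇒ Q = (-6, 9)
3. D is the midpoint of FQ ⇒ D = (-3, 5)
4. R lies on line DF with DR:RF = 5:2 ⇒ R = (-6/7, 15/7)
through Q parallel to RS: direction (13/7, -59/21); meets ES at J = (1, -62/39)
J = E + t·(S−E) with t = 31/13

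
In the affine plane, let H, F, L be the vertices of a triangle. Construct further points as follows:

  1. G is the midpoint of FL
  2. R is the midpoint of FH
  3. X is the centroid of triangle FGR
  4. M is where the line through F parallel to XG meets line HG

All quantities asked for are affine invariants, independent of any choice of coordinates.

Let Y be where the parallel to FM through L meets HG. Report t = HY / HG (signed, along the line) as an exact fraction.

t = 2/3

Work in coordinates with H = (0, 0), F = (1, 0), L = (0, 1).
1. G is the midpoint of FL ⇒ G = (1/2, 1/2)
2. R is the midpoint of FH ⇒ R = (1/2, 0)
3. X is the centroid of triangle FGR ⇒ X = (2/3, 1/6)
4. M is where the line through F parallel to XG meets line HG ⇒ M = (2/3, 2/3)
through L parallel to FM: direction (-1/3, 2/3); meets HG at Y = (1/3, 1/3)
Y = H + t·(G−H) with t = 2/3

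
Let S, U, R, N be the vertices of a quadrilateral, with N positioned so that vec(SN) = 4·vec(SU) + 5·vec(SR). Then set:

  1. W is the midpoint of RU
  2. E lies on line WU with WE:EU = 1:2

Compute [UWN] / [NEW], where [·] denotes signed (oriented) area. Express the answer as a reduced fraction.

Choose coordinates S = (0, 0), U = (1, 0), R = (0, 1), N = (4, 5).
1. W is the midpoint of RU ⇒ W = (1/2, 1/2)
2. E lies on line WU with WE:EU = 1:2 ⇒ E = (2/3, 1/3)
2·[UWN] = -4, 2·[NEW] = -4/3
[UWN]:[NEW] = -4:-4/3 = 3

[UWN]:[NEW] = 3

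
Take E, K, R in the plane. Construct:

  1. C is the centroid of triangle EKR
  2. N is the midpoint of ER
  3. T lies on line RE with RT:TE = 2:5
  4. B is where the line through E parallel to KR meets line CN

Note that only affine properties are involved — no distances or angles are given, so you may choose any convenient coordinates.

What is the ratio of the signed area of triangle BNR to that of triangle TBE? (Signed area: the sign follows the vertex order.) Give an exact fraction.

[BNR]:[TBE] = 7/10

Set E = (0, 0), K = (1, 0), R = (0, 1); any affine frame gives the same invariant.
1. C is the centroid of triangle EKR ⇒ C = (1/3, 1/3)
2. N is the midpoint of ER ⇒ N = (0, 1/2)
3. T lies on line RE with RT:TE = 2:5 ⇒ T = (0, 5/7)
4. B is where the line through E parallel to KR meets line CN ⇒ B = (-1, 1)
2·[BNR] = 1/2, 2·[TBE] = 5/7
[BNR]:[TBE] = 1/2:5/7 = 7/10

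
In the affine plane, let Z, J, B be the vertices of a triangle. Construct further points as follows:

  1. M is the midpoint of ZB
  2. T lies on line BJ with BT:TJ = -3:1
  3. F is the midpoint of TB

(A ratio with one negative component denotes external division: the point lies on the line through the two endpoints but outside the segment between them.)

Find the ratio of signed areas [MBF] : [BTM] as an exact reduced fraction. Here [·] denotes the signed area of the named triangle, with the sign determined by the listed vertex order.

[MBF]:[BTM] = 1/2

Set Z = (0, 0), J = (1, 0), B = (0, 1); any affine frame gives the same invariant.
1. M is the midpoint of ZB ⇒ M = (0, 1/2)
2. T lies on line BJ with BT:TJ = -3:1 ⇒ T = (3/2, -1/2)
3. F is the midpoint of TB ⇒ F = (3/4, 1/4)
2·[MBF] = -3/8, 2·[BTM] = -3/4
[MBF]:[BTM] = -3/8:-3/4 = 1/2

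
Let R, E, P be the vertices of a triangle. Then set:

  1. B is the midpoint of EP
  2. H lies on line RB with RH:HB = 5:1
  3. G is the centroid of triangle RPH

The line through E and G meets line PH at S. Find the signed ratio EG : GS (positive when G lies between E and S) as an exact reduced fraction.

EG:GS = -11/5

Set R = (0, 0), E = (1, 0), P = (0, 1); any affine frame gives the same invariant.
1. B is the midpoint of EP ⇒ B = (1/2, 1/2)
2. H lies on line RB with RH:HB = 5:1 ⇒ H = (5/12, 5/12)
3. G is the centroid of triangle RPH ⇒ G = (5/36, 17/36)
line EG meets PH at S = (35/66, 17/66)
G = E + t·(S−E) with t = 11/6, so EG:GS = 11/6:-5/6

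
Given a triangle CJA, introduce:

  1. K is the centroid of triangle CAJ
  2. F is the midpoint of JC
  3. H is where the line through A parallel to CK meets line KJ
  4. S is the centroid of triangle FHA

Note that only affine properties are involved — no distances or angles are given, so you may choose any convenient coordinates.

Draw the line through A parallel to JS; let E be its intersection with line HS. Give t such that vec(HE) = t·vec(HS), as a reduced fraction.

t = 9/2

Work in coordinates with C = (0, 0), J = (1, 0), A = (0, 1).
1. K is the centroid of triangle CAJ ⇒ K = (1/3, 1/3)
2. F is the midpoint of JC ⇒ F = (1/2, 0)
3. H is where the line through A parallel to CK meets line KJ ⇒ H = (-1/3, 2/3)
4. S is the centroid of triangle FHA ⇒ S = (1/18, 5/9)
through A parallel to JS: direction (-17/18, 5/9); meets HS at E = (17/12, 1/6)
E = H + t·(S−H) with t = 9/2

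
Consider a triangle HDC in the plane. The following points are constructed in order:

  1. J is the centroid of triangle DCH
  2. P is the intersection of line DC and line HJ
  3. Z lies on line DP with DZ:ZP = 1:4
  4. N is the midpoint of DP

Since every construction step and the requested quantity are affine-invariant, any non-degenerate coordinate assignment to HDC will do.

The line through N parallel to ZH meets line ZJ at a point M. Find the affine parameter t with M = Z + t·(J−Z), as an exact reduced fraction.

Work in coordinates with H = (0, 0), D = (1, 0), C = (0, 1).
1. J is the centroid of triangle DCH ⇒ J = (1/3, 1/3)
2. P is the intersection of line DC and line HJ ⇒ P = (1/2, 1/2)
3. Z lies on line DP with DZ:ZP = 1:4 ⇒ Z = (9/10, 1/10)
4. N is the midpoint of DP ⇒ N = (3/4, 1/4)
through N parallel to ZH: direction (-9/10, -1/10); meets ZJ at M = (93/160, 37/160)
M = Z + t·(J−Z) with t = 9/16

t = 9/16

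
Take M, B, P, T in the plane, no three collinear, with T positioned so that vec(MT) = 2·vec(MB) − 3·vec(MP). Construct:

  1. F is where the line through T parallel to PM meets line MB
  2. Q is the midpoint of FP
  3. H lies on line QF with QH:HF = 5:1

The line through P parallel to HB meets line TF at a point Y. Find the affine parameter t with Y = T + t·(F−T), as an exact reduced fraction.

Work in coordinates with M = (0, 0), B = (1, 0), P = (0, 1), T = (2, -3).
1. F is where the line through T parallel to PM meets line MB ⇒ F = (2, 0)
2. Q is the midpoint of FP ⇒ Q = (1, 1/2)
3. H lies on line QF with QH:HF = 5:1 ⇒ H = (11/6, 1/12)
through P parallel to HB: direction (-5/6, -1/12); meets TF at Y = (2, 6/5)
Y = T + t·(F−T) with t = 7/5

t = 7/5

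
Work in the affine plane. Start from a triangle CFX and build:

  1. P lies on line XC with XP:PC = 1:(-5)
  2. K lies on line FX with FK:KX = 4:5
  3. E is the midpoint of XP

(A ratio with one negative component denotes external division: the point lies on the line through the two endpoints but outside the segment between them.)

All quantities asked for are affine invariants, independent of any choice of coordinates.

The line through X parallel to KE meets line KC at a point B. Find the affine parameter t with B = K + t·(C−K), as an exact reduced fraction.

t = 1/9

Work in coordinates with C = (0, 0), F = (1, 0), X = (0, 1).
1. P lies on line XC with XP:PC = 1:(-5) ⇒ P = (0, 5/4)
2. K lies on line FX with FK:KX = 4:5 ⇒ K = (5/9, 4/9)
3. E is the midpoint of XP ⇒ E = (0, 9/8)
through X parallel to KE: direction (-5/9, 49/72); meets KC at B = (40/81, 32/81)
B = K + t·(C−K) with t = 1/9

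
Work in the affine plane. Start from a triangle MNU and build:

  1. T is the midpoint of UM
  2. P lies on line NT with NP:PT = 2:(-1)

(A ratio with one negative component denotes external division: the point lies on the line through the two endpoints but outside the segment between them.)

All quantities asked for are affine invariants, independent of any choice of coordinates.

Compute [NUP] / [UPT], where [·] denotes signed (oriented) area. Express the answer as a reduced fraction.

Choose coordinates M = (0, 0), N = (1, 0), U = (0, 1).
1. T is the midpoint of UM ⇒ T = (0, 1/2)
2. P lies on line NT with NP:PT = 2:(-1) ⇒ P = (-1, 1)
2·[NUP] = 1, 2·[UPT] = 1/2
[NUP]:[UPT] = 1:1/2 = 2

[NUP]:[UPT] = 2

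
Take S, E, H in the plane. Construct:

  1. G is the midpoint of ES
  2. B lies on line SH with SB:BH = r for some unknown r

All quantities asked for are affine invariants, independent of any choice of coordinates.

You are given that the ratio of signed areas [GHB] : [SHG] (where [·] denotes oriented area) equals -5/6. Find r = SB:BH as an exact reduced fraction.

Assign S = (0, 0), E = (1, 0), H = (0, 1) — the answer is frame-independent, so this choice is without loss of generality.
1. G is the midpoint of ES ⇒ G = (1/2, 0)
2. With SB:BH = r, write λ = r/(r+1) so B = S + λ·(H−S); B is affine-linear in λ
Every point depending on B is an affine combination of B and λ-independent points, so each such coordinate is linear in λ; the λ² term in each signed area is a multiple of (H−S)×(H−S) = 0, so 2·[GHB] and 2·[SHG] are each linear in λ. Evaluating at λ=0 and λ=1:
  2·[GHB] = -1/2·λ + 1/2,   2·[SHG] = -1/2
So [GHB]:[SHG] = (-1/2·λ + 1/2) / (-1/2). Setting this equal to -5/6:
  -1/2·λ + 1/2 = -5/6·(-1/2)  ⇒  λ = 1/6
Then r = λ/(1−λ) = (1/6)/(5/6) = 1/5. Check: with r = 1/5, B = (0, 1/6) and [GHB]:[SHG] = -5/6 as required.

r = 1/5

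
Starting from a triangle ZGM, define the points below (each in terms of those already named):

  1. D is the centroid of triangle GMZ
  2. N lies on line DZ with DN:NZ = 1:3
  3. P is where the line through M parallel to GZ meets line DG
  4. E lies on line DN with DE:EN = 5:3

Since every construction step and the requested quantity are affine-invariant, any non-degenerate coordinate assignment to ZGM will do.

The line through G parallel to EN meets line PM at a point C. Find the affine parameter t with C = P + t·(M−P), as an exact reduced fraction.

Work in coordinates with Z = (0, 0), G = (1, 0), M = (0, 1).
1. D is the centroid of triangle GMZ ⇒ D = (1/3, 1/3)
2. N lies on line DZ with DN:NZ = 1:3 ⇒ N = (1/4, 1/4)
3. P is where the line through M parallel to GZ meets line DG ⇒ P = (-1, 1)
4. E lies on line DN with DE:EN = 5:3 ⇒ E = (9/32, 9/32)
through G parallel to EN: direction (-1/32, -1/32); meets PM at C = (2, 1)
C = P + t·(M−P) with t = 3

t = 3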